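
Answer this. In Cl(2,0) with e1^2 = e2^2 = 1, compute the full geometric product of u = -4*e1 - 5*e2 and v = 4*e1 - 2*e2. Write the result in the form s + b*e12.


Expand: (-4*e1 - 5*e2)(4*e1 - 2*e2)
= (-4)*4*e1e1 + (-4)*(-2)*e1e2 + (-5)*4*e2e1 + (-5)*(-2)*e2e2
Using e1^2 = e2^2 = 1, e2e1 = -e1e2:
Scalar part s = (-4)*4 + (-5)*(-2) = -16 + 10 = -6
Bivector part b = (-4)*(-2) - (-5)*4 = 8 - (-20) = 28
uv = -6 + 28*e12


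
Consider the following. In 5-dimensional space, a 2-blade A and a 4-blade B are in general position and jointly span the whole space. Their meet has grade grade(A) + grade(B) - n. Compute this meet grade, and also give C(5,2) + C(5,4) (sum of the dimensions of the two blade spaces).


Meet grade = grade(A) + grade(B) - n
= 2 + 4 - 5 = 1
C(5,2) = 10
C(5,4) = 5
dim_A + dim_B = 10 + 5 = 15


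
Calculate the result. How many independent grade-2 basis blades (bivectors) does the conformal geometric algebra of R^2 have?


The conformal model of R^2 uses Cl(3,1) with m = 2 + 2 = 4 generators.
Number of grade-2 blades = C(m, 2) = C(4, 2)
= 4*3/2 = 6


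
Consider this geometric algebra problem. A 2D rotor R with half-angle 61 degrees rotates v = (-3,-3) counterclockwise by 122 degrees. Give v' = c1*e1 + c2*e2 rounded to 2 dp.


Rotor R = cos(61deg) - sin(61deg)*e12
Rotation angle theta = 2 * 61 = 122 degrees
v' = R*v*~R rotates v by theta.
cos(122deg) = -0.5299, sin(122deg) = 0.8480
v'_1 = -3*cos(122deg) - (-3)*sin(122deg)
= -3*(-0.5299) - (-3)*0.8480
= 4.13
v'_2 = -3*sin(122deg) + (-3)*cos(122deg)
= -3*0.8480 + (-3)*(-0.5299)
= -0.95
v' = 4.13*e1 - 0.95*e2


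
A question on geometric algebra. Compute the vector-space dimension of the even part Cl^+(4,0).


Even subalgebra dimension = 2^(n-1)
n = 4 + 0 = 4
2^(4 - 1) = 2^3 = 8
Verification: sum of C(4,k) for even k = 1 + 6 + 1 = 8
Result = 8


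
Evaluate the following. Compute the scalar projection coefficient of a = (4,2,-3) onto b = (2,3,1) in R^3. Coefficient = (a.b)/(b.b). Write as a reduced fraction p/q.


Projection coefficient = (a . b) / (b . b)
a . b = 4*2 + 2*3 + (-3)*1
= 8 + 6 + (-3) = 11
b . b = 2^2 + 3^2 + 1^2
= 4 + 9 + 1 = 14
Coefficient = 11/14
In lowest terms: 11/14


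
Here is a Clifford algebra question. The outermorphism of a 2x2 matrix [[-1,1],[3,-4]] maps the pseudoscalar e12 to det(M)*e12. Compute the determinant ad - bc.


The outermorphism of a linear map f sends e1^e2 to f(e1)^f(e2).
f(e1) = -1*e1 + 3*e2
f(e2) = 1*e1 - 4*e2
f(e1) ^ f(e2) = (-1*e1 + 3*e2) ^ (1*e1 - 4*e2)
= (-1)*(-4)*e12 + 3*1*e21
= (4 - 3)*e12
= 1*e12
Coefficient = 1


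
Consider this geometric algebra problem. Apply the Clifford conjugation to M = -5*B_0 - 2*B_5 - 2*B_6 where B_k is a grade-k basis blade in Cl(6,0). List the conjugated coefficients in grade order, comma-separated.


Clifford conjugate sign for grade k: (-1)^(k(k+1)/2)
Grade 0: (-1)^(0*1/2) = (-1)^0 = 1, coeff -5 -> -5
Grade 5: (-1)^(5*6/2) = (-1)^15 = -1, coeff -2 -> 2
Grade 6: (-1)^(6*7/2) = (-1)^21 = -1, coeff -2 -> 2
Conjugated coefficients: -5, 2, 2


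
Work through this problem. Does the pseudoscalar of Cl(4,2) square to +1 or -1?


The pseudoscalar I = e1...e_n (product of all n generators) of Cl(p,q) satisfies I^2 = (-1)^(q + n(n-1)/2).
p = 4, q = 2, n = p + q = 6
n(n-1)/2 = 6 * 5 / 2 = 15
Exponent = q + n(n-1)/2 = 2 + 15 = 17
I^2 = (-1)^17 = -1


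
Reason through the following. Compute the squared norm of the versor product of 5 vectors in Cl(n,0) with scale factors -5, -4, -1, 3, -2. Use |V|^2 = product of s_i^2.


Each vector v_i has |v_i|^2 = s_i^2
Squared scales: (-5)^2 = 25, (-4)^2 = 16, (-1)^2 = 1, 3^2 = 9, (-2)^2 = 4
|V|^2 = 25 * 16 * 1 * 9 * 4
= 14400


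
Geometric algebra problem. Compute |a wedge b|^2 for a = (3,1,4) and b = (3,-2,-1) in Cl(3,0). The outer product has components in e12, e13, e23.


a wedge b = (a1*b2 - a2*b1)*e12 + (a1*b3 - a3*b1)*e13 + (a2*b3 - a3*b2)*e23
e12 coeff: 3*(-2) - 1*3 = -6 - 3 = -9
e13 coeff: 3*(-1) - 4*3 = -3 - 12 = -15
e23 coeff: 1*(-1) - 4*(-2) = -1 - (-8) = 7
|a wedge b|^2 = (-9)^2 + (-15)^2 + 7^2
= 81 + 225 + 49
= 355


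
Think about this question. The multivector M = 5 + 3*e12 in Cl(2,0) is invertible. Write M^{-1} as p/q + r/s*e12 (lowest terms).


M = 5 + 3*e12, where e12^2 = -1.
Since M commutes with its reverse ~M = a - b*e12, M * ~M = a^2 - b^2*e12^2 = a^2 + b^2.
So M^{-1} = ~M / (a^2 + b^2) = (a - b*e12)/(a^2 + b^2).
a^2 + b^2 = 25 + 9 = 34
Scalar part = 5/34 = 5/34
Bivector coeff = -3/34 = -3/34
M^{-1} = 5/34 - 3/34*e12


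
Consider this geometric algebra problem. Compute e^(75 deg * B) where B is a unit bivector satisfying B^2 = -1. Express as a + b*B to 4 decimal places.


For a unit bivector B with B^2 = -1, the exponential series gives
e^(theta*B) = cos(theta) + sin(theta)*B (the GA analogue of Euler's formula).
theta = 75 degrees = 1.308997 rad
cos(75 deg) = 0.2588
sin(75 deg) = 0.9659
exp(theta*B) = 0.2588 + 0.9659*B


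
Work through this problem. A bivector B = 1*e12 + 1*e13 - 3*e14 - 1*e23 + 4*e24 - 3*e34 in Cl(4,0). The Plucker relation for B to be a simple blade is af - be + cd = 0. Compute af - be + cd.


Plucker relation: af - be + cd
a*f = 1*(-3) = -3
b*e = 1*4 = 4
c*d = (-3)*(-1) = 3
af - be + cd = -3 - 4 + 3
= -4


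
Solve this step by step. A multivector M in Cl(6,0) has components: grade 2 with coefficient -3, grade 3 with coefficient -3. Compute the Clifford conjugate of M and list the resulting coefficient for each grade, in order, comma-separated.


Clifford conjugate sign for grade k: (-1)^(k(k+1)/2)
Grade 2: (-1)^(2*3/2) = (-1)^3 = -1, coeff -3 -> 3
Grade 3: (-1)^(3*4/2) = (-1)^6 = 1, coeff -3 -> -3
Conjugated coefficients: 3, -3


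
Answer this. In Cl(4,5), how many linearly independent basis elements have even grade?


Even subalgebra dimension = 2^(n-1)
n = 4 + 5 = 9
2^(9 - 1) = 2^8 = 256
Verification: sum of C(9,k) for even k = 1 + 36 + 126 + 84 + 9 = 256
Result = 256


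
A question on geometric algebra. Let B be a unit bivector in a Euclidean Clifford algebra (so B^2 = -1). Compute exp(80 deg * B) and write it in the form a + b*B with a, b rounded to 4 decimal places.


For a unit bivector B with B^2 = -1, the exponential series gives
e^(theta*B) = cos(theta) + sin(theta)*B (the GA analogue of Euler's formula).
theta = 80 degrees = 1.396263 rad
cos(80 deg) = 0.1736
sin(80 deg) = 0.9848
exp(theta*B) = 0.1736 + 0.9848*B


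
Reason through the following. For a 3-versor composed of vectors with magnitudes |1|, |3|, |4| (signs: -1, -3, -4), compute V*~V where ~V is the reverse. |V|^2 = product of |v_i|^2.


Each vector v_i has |v_i|^2 = s_i^2
Squared scales: (-1)^2 = 1, (-3)^2 = 9, (-4)^2 = 16
|V|^2 = 1 * 9 * 16
= 144


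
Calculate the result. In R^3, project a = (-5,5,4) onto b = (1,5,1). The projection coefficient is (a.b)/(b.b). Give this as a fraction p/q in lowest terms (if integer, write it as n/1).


Projection coefficient = (a . b) / (b . b)
a . b = (-5)*1 + 5*5 + 4*1
= -5 + 25 + 4 = 24
b . b = 1^2 + 5^2 + 1^2
= 1 + 25 + 1 = 27
Coefficient = 24/27
In lowest terms: 8/9


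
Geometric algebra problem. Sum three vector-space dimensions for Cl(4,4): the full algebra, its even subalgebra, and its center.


n = 4 + 4 = 8
Total dim = 2^8 = 256
Even subalgebra dim = 2^7 = 128
n is even, so center dim = 1
Sum = 256 + 128 + 1 = 385


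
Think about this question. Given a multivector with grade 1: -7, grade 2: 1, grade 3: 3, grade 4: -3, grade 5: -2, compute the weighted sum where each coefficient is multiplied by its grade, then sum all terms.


Grade-weighted sum = sum of grade_k * coefficient_k
1*(-7) = -7
2*1 = 2
3*3 = 9
4*(-3) = -12
5*(-2) = -10
Total = -7 + 2 + 9 + (-12) + (-10) = -18


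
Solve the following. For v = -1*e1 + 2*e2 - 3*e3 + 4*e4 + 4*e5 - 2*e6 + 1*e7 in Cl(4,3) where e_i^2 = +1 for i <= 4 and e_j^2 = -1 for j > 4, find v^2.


v^2 = sum of c_i^2 * e_i^2
Positive signature terms (e_i^2 = +1): (-1)^2 + 2^2 + (-3)^2 + 4^2 = 30
Negative signature terms (e_j^2 = -1): 4^2 + (-2)^2 + 1^2 = 21
v^2 = 30 - 21 = 9


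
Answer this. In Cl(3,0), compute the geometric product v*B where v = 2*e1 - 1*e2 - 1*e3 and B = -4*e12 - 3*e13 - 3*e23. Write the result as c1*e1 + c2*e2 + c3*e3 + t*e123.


vB has grade-1 (vector) and grade-3 (trivector) parts: vB = (v _| B) + (v ^ B).
Vector part <vB>_1:
  e1: -v2*b12 - v3*b13 = -(-1)*(-4) - (-1)*(-3) = -7
  e2: v1*b12 - v3*b23 = (2)*(-4) - (-1)*(-3) = -11
  e3: v1*b13 + v2*b23 = (2)*(-3) + (-1)*(-3) = -3
Trivector part <vB>_3:
  e123: v1*b23 - v2*b13 + v3*b12 = (2)*(-3) - (-1)*(-3) + (-1)*(-4) = -5
vB = -7*e1 - 11*e2 - 3*e3 - 5*e123


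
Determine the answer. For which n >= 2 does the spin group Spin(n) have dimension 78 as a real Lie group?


dim Spin(n) = dim so(n) = n(n-1)/2.
Solve n(n-1)/2 = 78, i.e. n^2 - n - 156 = 0.
Discriminant = 1 + 8*78 = 625
n = (1 + sqrt(625))/2 = (1 + 25)/2 = 13


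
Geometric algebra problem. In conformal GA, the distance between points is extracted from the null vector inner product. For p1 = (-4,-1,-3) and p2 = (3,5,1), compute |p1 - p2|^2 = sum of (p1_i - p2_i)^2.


p1 - p2 = (-7, -6, -4)
|p1 - p2|^2 = (-7)^2 + (-6)^2 + (-4)^2
= 49 + 36 + 16
= 101


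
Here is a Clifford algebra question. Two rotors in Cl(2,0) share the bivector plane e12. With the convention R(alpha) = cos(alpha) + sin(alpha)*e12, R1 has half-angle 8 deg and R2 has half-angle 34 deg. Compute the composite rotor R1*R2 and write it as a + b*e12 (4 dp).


Same-plane rotors commute and their half-angles add:
R1*R2 = cos(a1 + a2) + sin(a1 + a2)*e12.
a1 + a2 = 8 + 34 = 42 deg
cos(42 deg) = 0.7431
sin(42 deg) = 0.6691
R1*R2 = 0.7431 + 0.6691*e12


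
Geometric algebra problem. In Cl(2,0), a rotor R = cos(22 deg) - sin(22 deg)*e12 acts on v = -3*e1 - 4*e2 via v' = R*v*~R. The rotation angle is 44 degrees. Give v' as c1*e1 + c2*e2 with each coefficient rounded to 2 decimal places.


Rotor R = cos(22deg) - sin(22deg)*e12
Rotation angle theta = 2 * 22 = 44 degrees
v' = R*v*~R rotates v by theta.
cos(44deg) = 0.7193, sin(44deg) = 0.6947
v'_1 = -3*cos(44deg) - (-4)*sin(44deg)
= -3*0.7193 - (-4)*0.6947
= 0.62
v'_2 = -3*sin(44deg) + (-4)*cos(44deg)
= -3*0.6947 + (-4)*0.7193
= -4.96
v' = 0.62*e1 - 4.96*e2


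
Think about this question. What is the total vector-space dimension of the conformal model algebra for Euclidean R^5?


The conformal model of R^5 uses Cl(6,1): the 5 Euclidean generators plus two extra orthogonal generators e+ (e+^2 = +1) and e- (e-^2 = -1), from which the null vectors e0, einf are built.
Number of generators m = 5 + 2 = 7.
dim Cl(p,q) = 2^m = 2^7 = 128


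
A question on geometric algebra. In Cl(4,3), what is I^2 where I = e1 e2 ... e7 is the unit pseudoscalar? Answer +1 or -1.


The pseudoscalar I = e1...e_n (product of all n generators) of Cl(p,q) satisfies I^2 = (-1)^(q + n(n-1)/2).
p = 4, q = 3, n = p + q = 7
n(n-1)/2 = 7 * 6 / 2 = 21
Exponent = q + n(n-1)/2 = 3 + 21 = 24
I^2 = (-1)^24 = +1


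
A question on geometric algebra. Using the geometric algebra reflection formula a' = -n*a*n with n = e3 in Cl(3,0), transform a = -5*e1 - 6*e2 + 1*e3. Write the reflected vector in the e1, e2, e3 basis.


Reflection formula: a' = -n*a*n, with n = e3 (unit vector, n^2 = 1).
For reflection through hyperplane perp to e3:
The component along e3 flips sign, others stay.
a = (-5, -6, 1)
a' = (-5, -6, -1)
a' = -5*e1 - 6*e2 - 1*e3


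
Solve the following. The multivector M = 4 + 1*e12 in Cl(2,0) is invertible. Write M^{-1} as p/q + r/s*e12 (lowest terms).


M = 4 + 1*e12, where e12^2 = -1.
Since M commutes with its reverse ~M = a - b*e12, M * ~M = a^2 - b^2*e12^2 = a^2 + b^2.
So M^{-1} = ~M / (a^2 + b^2) = (a - b*e12)/(a^2 + b^2).
a^2 + b^2 = 16 + 1 = 17
Scalar part = 4/17 = 4/17
Bivector coeff = -1/17 = -1/17
M^{-1} = 4/17 - 1/17*e12


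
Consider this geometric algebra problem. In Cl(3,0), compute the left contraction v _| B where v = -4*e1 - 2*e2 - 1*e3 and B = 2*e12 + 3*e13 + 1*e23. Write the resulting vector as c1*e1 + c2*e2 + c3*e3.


Left contraction v _| B = <vB>_1 (grade-1 part of the geometric product vB).
Using e1_|e12 = e2, e2_|e12 = -e1, e1_|e13 = e3, e3_|e13 = -e1, e2_|e23 = e3, e3_|e23 = -e2:
e1 coeff: -v2*b12 - v3*b13 = -(-2)*(2) - (-1)*(3) = 7
e2 coeff: v1*b12 - v3*b23 = (-4)*(2) - (-1)*(1) = -7
e3 coeff: v1*b13 + v2*b23 = (-4)*(3) + (-2)*(1) = -14
v _| B = 7*e1 - 7*e2 - 14*e3


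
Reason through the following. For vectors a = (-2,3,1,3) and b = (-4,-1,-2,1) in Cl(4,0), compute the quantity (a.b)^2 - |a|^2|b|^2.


a . b = (-2)*(-4) + 3*(-1) + 1*(-2) + 3*1
= 8 + (-3) + (-2) + 3 = 6
|a|^2 = (-2)^2 + 3^2 + 1^2 + 3^2 = 23
|b|^2 = (-4)^2 + (-1)^2 + (-2)^2 + 1^2 = 22
(a.b)^2 = 6^2 = 36
|a|^2 * |b|^2 = 23 * 22 = 506
Result = 36 - 506 = -470


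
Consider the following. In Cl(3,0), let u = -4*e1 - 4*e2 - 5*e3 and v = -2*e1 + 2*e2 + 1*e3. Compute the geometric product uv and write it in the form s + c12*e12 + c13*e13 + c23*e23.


In Cl(3,0): e_i^2 = 1, e_ie_j = -e_je_i for i != j.
Scalar part = u . v = (-4)*(-2) + (-4)*2 + (-5)*1
= 8 + (-8) + (-5) = -5
e12 coeff = (-4)*2 - (-4)*(-2) = -8 - 8 = -16
e13 coeff = (-4)*1 - (-5)*(-2) = -4 - 10 = -14
e23 coeff = (-4)*1 - (-5)*2 = -4 - (-10) = 6
uv = -5 - 16*e12 - 14*e13 + 6*e23


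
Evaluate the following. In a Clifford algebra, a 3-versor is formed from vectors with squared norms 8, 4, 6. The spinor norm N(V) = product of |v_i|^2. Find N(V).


Spinor norm N(V) = |v1|^2 * |v2|^2 * ... * |v3|^2
= 8 * 4 * 6
Running product: 8, 32, 192
N(V) = 192


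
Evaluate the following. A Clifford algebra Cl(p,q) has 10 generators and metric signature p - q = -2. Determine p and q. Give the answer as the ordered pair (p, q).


We need p + q = 10 and p - q = -2.
Adding: 2p = 10 + (-2) = 8, so p = 4.
Then q = 10 - 4 = 6.
(p, q) = (4, 6)


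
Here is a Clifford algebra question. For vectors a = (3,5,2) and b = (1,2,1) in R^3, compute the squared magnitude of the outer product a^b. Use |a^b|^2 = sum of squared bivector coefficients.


a wedge b = (a1*b2 - a2*b1)*e12 + (a1*b3 - a3*b1)*e13 + (a2*b3 - a3*b2)*e23
e12 coeff: 3*2 - 5*1 = 6 - 5 = 1
e13 coeff: 3*1 - 2*1 = 3 - 2 = 1
e23 coeff: 5*1 - 2*2 = 5 - 4 = 1
|a wedge b|^2 = 1^2 + 1^2 + 1^2
= 1 + 1 + 1
= 3


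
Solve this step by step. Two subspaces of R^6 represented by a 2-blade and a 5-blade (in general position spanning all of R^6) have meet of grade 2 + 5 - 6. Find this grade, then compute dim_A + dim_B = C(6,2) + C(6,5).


Meet grade = grade(A) + grade(B) - n
= 2 + 5 - 6 = 1
C(6,2) = 15
C(6,5) = 6
dim_A + dim_B = 15 + 6 = 21


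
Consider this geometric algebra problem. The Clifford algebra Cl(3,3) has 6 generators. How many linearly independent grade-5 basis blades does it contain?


Number of grade-k basis blades in Cl(p,q) with n = p + q is C(n, k).
n = 3 + 3 = 6
C(6, 5) = 6! / (5! * 1!)
= 720 / (120 * 1)
= 6


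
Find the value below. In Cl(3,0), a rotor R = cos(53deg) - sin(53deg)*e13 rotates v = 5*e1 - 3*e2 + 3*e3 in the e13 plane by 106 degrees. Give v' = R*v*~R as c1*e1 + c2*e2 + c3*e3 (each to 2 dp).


Rotor R = cos(53deg) - sin(53deg)*e13
Rotation angle theta = 2 * 53 = 106 degrees in the e13 plane (e1 -> e3).
The component perpendicular to the plane (e2) is invariant: v'_2 = v2 = -3.00
cos(106deg) = -0.2756, sin(106deg) = 0.9613
v'_1 = v1*cos(theta) - v3*sin(theta) = 5*(-0.2756) - 3*0.9613 = -4.26
v'_3 = v1*sin(theta) + v3*cos(theta) = 5*0.9613 + 3*(-0.2756) = 3.98
v' = -4.26*e1 - 3.00*e2 + 3.98*e3


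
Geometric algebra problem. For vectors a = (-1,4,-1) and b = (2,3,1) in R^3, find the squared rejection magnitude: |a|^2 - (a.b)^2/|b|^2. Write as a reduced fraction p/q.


|a|^2 = (-1)^2 + 4^2 + (-1)^2 = 18
|b|^2 = 2^2 + 3^2 + 1^2 = 14
a . b = (-1)*2 + 4*3 + (-1)*1 = 9
(a.b)^2 = 9^2 = 81
|rej|^2 = 18 - 81/14
= (252 - 81)/14
= 171/14
In lowest terms: 171/14


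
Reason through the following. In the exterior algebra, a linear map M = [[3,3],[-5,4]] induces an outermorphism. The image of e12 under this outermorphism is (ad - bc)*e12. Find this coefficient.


The outermorphism of a linear map f sends e1^e2 to f(e1)^f(e2).
f(e1) = 3*e1 - 5*e2
f(e2) = 3*e1 + 4*e2
f(e1) ^ f(e2) = (3*e1 - 5*e2) ^ (3*e1 + 4*e2)
= 3*4*e12 + (-5)*3*e21
= (12 - (-15))*e12
= 27*e12
Coefficient = 27


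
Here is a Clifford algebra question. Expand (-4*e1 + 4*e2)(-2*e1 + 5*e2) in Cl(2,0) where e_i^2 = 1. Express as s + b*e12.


Expand: (-4*e1 + 4*e2)(-2*e1 + 5*e2)
= (-4)*(-2)*e1e1 + (-4)*5*e1e2 + 4*(-2)*e2e1 + 4*5*e2e2
Using e1^2 = e2^2 = 1, e2e1 = -e1e2:
Scalar part s = (-4)*(-2) + 4*5 = 8 + 20 = 28
Bivector part b = (-4)*5 - 4*(-2) = -20 - (-8) = -12
uv = 28 - 12*e12


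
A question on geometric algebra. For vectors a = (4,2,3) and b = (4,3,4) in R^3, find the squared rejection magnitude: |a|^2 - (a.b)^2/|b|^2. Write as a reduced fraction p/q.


|a|^2 = 4^2 + 2^2 + 3^2 = 29
|b|^2 = 4^2 + 3^2 + 4^2 = 41
a . b = 4*4 + 2*3 + 3*4 = 34
(a.b)^2 = 34^2 = 1156
|rej|^2 = 29 - 1156/41
= (1189 - 1156)/41
= 33/41
In lowest terms: 33/41


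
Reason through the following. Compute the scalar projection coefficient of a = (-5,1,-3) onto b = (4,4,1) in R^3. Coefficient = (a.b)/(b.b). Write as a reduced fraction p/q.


Projection coefficient = (a . b) / (b . b)
a . b = (-5)*4 + 1*4 + (-3)*1
= -20 + 4 + (-3) = -19
b . b = 4^2 + 4^2 + 1^2
= 16 + 16 + 1 = 33
Coefficient = -19/33
In lowest terms: -19/33


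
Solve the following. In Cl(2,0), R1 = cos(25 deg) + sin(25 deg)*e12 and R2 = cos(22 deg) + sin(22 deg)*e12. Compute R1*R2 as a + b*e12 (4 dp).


Same-plane rotors commute and their half-angles add:
R1*R2 = cos(a1 + a2) + sin(a1 + a2)*e12.
a1 + a2 = 25 + 22 = 47 deg
cos(47 deg) = 0.6820
sin(47 deg) = 0.7314
R1*R2 = 0.6820 + 0.7314*e12


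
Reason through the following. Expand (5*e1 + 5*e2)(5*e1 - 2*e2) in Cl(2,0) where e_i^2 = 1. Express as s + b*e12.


Expand: (5*e1 + 5*e2)(5*e1 - 2*e2)
= 5*5*e1e1 + 5*(-2)*e1e2 + 5*5*e2e1 + 5*(-2)*e2e2
Using e1^2 = e2^2 = 1, e2e1 = -e1e2:
Scalar part s = 5*5 + 5*(-2) = 25 + (-10) = 15
Bivector part b = 5*(-2) - 5*5 = -10 - 25 = -35
uv = 15 - 35*e12


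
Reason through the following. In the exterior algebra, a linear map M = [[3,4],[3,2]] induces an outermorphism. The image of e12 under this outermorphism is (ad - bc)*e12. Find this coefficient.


The outermorphism of a linear map f sends e1^e2 to f(e1)^f(e2).
f(e1) = 3*e1 + 3*e2
f(e2) = 4*e1 + 2*e2
f(e1) ^ f(e2) = (3*e1 + 3*e2) ^ (4*e1 + 2*e2)
= 3*2*e12 + 3*4*e21
= (6 - 12)*e12
= -6*e12
Coefficient = -6


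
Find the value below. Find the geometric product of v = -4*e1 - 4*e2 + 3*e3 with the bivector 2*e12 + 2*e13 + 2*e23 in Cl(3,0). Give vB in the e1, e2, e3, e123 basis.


vB has grade-1 (vector) and grade-3 (trivector) parts: vB = (v _| B) + (v ^ B).
Vector part <vB>_1:
  e1: -v2*b12 - v3*b13 = -(-4)*(2) - (3)*(2) = 2
  e2: v1*b12 - v3*b23 = (-4)*(2) - (3)*(2) = -14
  e3: v1*b13 + v2*b23 = (-4)*(2) + (-4)*(2) = -16
Trivector part <vB>_3:
  e123: v1*b23 - v2*b13 + v3*b12 = (-4)*(2) - (-4)*(2) + (3)*(2) = 6
vB = 2*e1 - 14*e2 - 16*e3 + 6*e123


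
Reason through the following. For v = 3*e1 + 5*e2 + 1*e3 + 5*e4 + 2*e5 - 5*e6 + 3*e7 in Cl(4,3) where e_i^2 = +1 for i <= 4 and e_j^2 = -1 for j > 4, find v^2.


v^2 = sum of c_i^2 * e_i^2
Positive signature terms (e_i^2 = +1): 3^2 + 5^2 + 1^2 + 5^2 = 60
Negative signature terms (e_j^2 = -1): 2^2 + (-5)^2 + 3^2 = 38
v^2 = 60 - 38 = 22


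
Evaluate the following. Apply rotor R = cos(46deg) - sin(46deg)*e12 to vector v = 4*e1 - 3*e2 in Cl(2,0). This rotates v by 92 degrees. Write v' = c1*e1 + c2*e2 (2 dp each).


Rotor R = cos(46deg) - sin(46deg)*e12
Rotation angle theta = 2 * 46 = 92 degrees
v' = R*v*~R rotates v by theta.
cos(92deg) = -0.0349, sin(92deg) = 0.9994
v'_1 = 4*cos(92deg) - (-3)*sin(92deg)
= 4*(-0.0349) - (-3)*0.9994
= 2.86
v'_2 = 4*sin(92deg) + (-3)*cos(92deg)
= 4*0.9994 + (-3)*(-0.0349)
= 4.10
v' = 2.86*e1 + 4.10*e2


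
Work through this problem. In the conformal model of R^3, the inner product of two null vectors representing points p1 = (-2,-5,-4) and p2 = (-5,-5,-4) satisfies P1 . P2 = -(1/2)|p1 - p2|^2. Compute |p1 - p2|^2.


p1 - p2 = (3, 0, 0)
|p1 - p2|^2 = 3^2 + 0^2 + 0^2
= 9 + 0 + 0
= 9


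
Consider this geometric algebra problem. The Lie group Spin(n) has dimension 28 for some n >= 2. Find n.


dim Spin(n) = dim so(n) = n(n-1)/2.
Solve n(n-1)/2 = 28, i.e. n^2 - n - 56 = 0.
Discriminant = 1 + 8*28 = 225
n = (1 + sqrt(225))/2 = (1 + 15)/2 = 8


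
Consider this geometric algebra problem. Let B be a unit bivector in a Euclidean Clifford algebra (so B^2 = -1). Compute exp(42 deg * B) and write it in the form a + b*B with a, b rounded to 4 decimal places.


For a unit bivector B with B^2 = -1, the exponential series gives
e^(theta*B) = cos(theta) + sin(theta)*B (the GA analogue of Euler's formula).
theta = 42 degrees = 0.733038 rad
cos(42 deg) = 0.7431
sin(42 deg) = 0.6691
exp(theta*B) = 0.7431 + 0.6691*B


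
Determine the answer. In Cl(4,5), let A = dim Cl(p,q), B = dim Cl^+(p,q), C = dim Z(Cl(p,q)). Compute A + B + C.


n = 4 + 5 = 9
Total dim = 2^9 = 512
Even subalgebra dim = 2^8 = 256
n is odd, so center dim = 2
Sum = 512 + 256 + 2 = 770


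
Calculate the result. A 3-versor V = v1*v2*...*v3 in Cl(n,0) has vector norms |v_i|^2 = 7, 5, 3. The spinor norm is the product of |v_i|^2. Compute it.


Spinor norm N(V) = |v1|^2 * |v2|^2 * ... * |v3|^2
= 7 * 5 * 3
Running product: 7, 35, 105
N(V) = 105


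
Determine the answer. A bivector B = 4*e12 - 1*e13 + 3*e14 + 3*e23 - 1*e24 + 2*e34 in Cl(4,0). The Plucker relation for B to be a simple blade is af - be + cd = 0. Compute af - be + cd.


Plucker relation: af - be + cd
a*f = 4*2 = 8
b*e = (-1)*(-1) = 1
c*d = 3*3 = 9
af - be + cd = 8 - 1 + 9
= 16


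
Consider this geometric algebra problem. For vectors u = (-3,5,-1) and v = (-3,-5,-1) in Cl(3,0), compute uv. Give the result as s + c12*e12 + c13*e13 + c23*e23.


In Cl(3,0): e_i^2 = 1, e_ie_j = -e_je_i for i != j.
Scalar part = u . v = (-3)*(-3) + 5*(-5) + (-1)*(-1)
= 9 + (-25) + 1 = -15
e12 coeff = (-3)*(-5) - 5*(-3) = 15 - (-15) = 30
e13 coeff = (-3)*(-1) - (-1)*(-3) = 3 - 3 = 0
e23 coeff = 5*(-1) - (-1)*(-5) = -5 - 5 = -10
uv = -15 + 30*e12 + 0*e13 - 10*e23


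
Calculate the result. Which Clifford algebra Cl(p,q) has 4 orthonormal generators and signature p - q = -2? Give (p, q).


We need p + q = 4 and p - q = -2.
Adding: 2p = 4 + (-2) = 2, so p = 1.
Then q = 4 - 1 = 3.
(p, q) = (1, 3)


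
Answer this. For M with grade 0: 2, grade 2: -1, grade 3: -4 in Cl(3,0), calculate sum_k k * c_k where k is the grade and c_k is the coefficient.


Grade-weighted sum = sum of grade_k * coefficient_k
0*2 = 0
2*(-1) = -2
3*(-4) = -12
Total = 0 + (-2) + (-12) = -14


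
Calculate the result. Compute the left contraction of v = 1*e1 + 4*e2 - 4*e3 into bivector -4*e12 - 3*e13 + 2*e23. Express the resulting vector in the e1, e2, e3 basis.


Left contraction v _| B = <vB>_1 (grade-1 part of the geometric product vB).
Using e1_|e12 = e2, e2_|e12 = -e1, e1_|e13 = e3, e3_|e13 = -e1, e2_|e23 = e3, e3_|e23 = -e2:
e1 coeff: -v2*b12 - v3*b13 = -(4)*(-4) - (-4)*(-3) = 4
e2 coeff: v1*b12 - v3*b23 = (1)*(-4) - (-4)*(2) = 4
e3 coeff: v1*b13 + v2*b23 = (1)*(-3) + (4)*(2) = 5
v _| B = 4*e1 + 4*e2 + 5*e3


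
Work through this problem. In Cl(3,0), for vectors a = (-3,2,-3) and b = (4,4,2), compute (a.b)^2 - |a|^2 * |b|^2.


a . b = (-3)*4 + 2*4 + (-3)*2
= -12 + 8 + (-6) = -10
|a|^2 = (-3)^2 + 2^2 + (-3)^2 = 22
|b|^2 = 4^2 + 4^2 + 2^2 = 36
(a.b)^2 = (-10)^2 = 100
|a|^2 * |b|^2 = 22 * 36 = 792
Result = 100 - 792 = -692


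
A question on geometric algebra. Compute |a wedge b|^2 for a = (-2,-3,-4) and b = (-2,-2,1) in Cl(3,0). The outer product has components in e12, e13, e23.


a wedge b = (a1*b2 - a2*b1)*e12 + (a1*b3 - a3*b1)*e13 + (a2*b3 - a3*b2)*e23
e12 coeff: (-2)*(-2) - (-3)*(-2) = 4 - 6 = -2
e13 coeff: (-2)*1 - (-4)*(-2) = -2 - 8 = -10
e23 coeff: (-3)*1 - (-4)*(-2) = -3 - 8 = -11
|a wedge b|^2 = (-2)^2 + (-10)^2 + (-11)^2
= 4 + 100 + 121
= 225


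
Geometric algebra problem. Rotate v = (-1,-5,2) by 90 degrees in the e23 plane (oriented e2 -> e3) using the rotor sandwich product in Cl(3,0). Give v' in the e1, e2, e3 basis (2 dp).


Rotor R = cos(45deg) - sin(45deg)*e23
Rotation angle theta = 2 * 45 = 90 degrees in the e23 plane (e2 -> e3).
The component perpendicular to the plane (e1) is invariant: v'_1 = v1 = -1.00
cos(90deg) = 0.0000, sin(90deg) = 1.0000
v'_2 = v2*cos(theta) - v3*sin(theta) = -5*0.0000 - 2*1.0000 = -2.00
v'_3 = v2*sin(theta) + v3*cos(theta) = -5*1.0000 + 2*0.0000 = -5.00
v' = -1.00*e1 - 2.00*e2 - 5.00*e3


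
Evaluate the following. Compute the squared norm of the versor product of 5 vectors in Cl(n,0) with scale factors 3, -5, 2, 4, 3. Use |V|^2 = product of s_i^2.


Each vector v_i has |v_i|^2 = s_i^2
Squared scales: 3^2 = 9, (-5)^2 = 25, 2^2 = 4, 4^2 = 16, 3^2 = 9
|V|^2 = 9 * 25 * 4 * 16 * 9
= 129600


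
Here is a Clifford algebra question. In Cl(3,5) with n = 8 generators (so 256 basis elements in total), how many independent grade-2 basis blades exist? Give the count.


Number of grade-k basis blades in Cl(p,q) with n = p + q is C(n, k).
n = 3 + 5 = 8
C(8, 2) = 8! / (2! * 6!)
= 40320 / (2 * 720)
= 28


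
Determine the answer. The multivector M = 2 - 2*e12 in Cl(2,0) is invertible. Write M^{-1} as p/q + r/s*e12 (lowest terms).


M = 2 - 2*e12, where e12^2 = -1.
Since M commutes with its reverse ~M = a - b*e12, M * ~M = a^2 - b^2*e12^2 = a^2 + b^2.
So M^{-1} = ~M / (a^2 + b^2) = (a - b*e12)/(a^2 + b^2).
a^2 + b^2 = 4 + 4 = 8
Scalar part = 2/8 = 1/4
Bivector coeff = 2/8 = 1/4
M^{-1} = 1/4 + 1/4*e12


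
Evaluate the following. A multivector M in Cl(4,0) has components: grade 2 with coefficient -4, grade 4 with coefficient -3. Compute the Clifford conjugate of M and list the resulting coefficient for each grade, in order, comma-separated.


Clifford conjugate sign for grade k: (-1)^(k(k+1)/2)
Grade 2: (-1)^(2*3/2) = (-1)^3 = -1, coeff -4 -> 4
Grade 4: (-1)^(4*5/2) = (-1)^10 = 1, coeff -3 -> -3
Conjugated coefficients: 4, -3


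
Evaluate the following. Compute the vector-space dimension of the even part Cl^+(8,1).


Even subalgebra dimension = 2^(n-1)
n = 8 + 1 = 9
2^(9 - 1) = 2^8 = 256
Verification: sum of C(9,k) for even k = 1 + 36 + 126 + 84 + 9 = 256
Result = 256


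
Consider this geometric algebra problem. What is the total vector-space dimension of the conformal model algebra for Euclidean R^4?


The conformal model of R^4 uses Cl(5,1): the 4 Euclidean generators plus two extra orthogonal generators e+ (e+^2 = +1) and e- (e-^2 = -1), from which the null vectors e0, einf are built.
Number of generators m = 4 + 2 = 6.
dim Cl(p,q) = 2^m = 2^6 = 64


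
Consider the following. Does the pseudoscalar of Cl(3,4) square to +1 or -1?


The pseudoscalar I = e1...e_n (product of all n generators) of Cl(p,q) satisfies I^2 = (-1)^(q + n(n-1)/2).
p = 3, q = 4, n = p + q = 7
n(n-1)/2 = 7 * 6 / 2 = 21
Exponent = q + n(n-1)/2 = 4 + 21 = 25
I^2 = (-1)^25 = -1


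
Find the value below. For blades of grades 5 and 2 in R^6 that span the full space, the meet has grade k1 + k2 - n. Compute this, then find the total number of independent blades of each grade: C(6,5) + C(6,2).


Meet grade = grade(A) + grade(B) - n
= 5 + 2 - 6 = 1
C(6,5) = 6
C(6,2) = 15
dim_A + dim_B = 6 + 15 = 21


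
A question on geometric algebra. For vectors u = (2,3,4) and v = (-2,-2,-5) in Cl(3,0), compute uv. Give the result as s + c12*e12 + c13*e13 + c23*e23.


In Cl(3,0): e_i^2 = 1, e_ie_j = -e_je_i for i != j.
Scalar part = u . v = 2*(-2) + 3*(-2) + 4*(-5)
= -4 + (-6) + (-20) = -30
e12 coeff = 2*(-2) - 3*(-2) = -4 - (-6) = 2
e13 coeff = 2*(-5) - 4*(-2) = -10 - (-8) = -2
e23 coeff = 3*(-5) - 4*(-2) = -15 - (-8) = -7
uv = -30 + 2*e12 - 2*e13 - 7*e23


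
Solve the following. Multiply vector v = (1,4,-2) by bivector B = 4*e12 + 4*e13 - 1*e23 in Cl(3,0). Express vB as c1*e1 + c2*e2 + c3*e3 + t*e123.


vB has grade-1 (vector) and grade-3 (trivector) parts: vB = (v _| B) + (v ^ B).
Vector part <vB>_1:
  e1: -v2*b12 - v3*b13 = -(4)*(4) - (-2)*(4) = -8
  e2: v1*b12 - v3*b23 = (1)*(4) - (-2)*(-1) = 2
  e3: v1*b13 + v2*b23 = (1)*(4) + (4)*(-1) = 0
Trivector part <vB>_3:
  e123: v1*b23 - v2*b13 + v3*b12 = (1)*(-1) - (4)*(4) + (-2)*(4) = -25
vB = -8*e1 + 2*e2 + 0*e3 - 25*e123


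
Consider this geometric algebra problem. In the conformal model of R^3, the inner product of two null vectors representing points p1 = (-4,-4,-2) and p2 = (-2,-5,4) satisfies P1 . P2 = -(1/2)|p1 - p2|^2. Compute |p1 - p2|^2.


p1 - p2 = (-2, 1, -6)
|p1 - p2|^2 = (-2)^2 + 1^2 + (-6)^2
= 4 + 1 + 36
= 41


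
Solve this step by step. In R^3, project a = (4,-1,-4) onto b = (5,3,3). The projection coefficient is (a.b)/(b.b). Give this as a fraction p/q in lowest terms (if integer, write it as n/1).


Projection coefficient = (a . b) / (b . b)
a . b = 4*5 + (-1)*3 + (-4)*3
= 20 + (-3) + (-12) = 5
b . b = 5^2 + 3^2 + 3^2
= 25 + 9 + 9 = 43
Coefficient = 5/43
In lowest terms: 5/43


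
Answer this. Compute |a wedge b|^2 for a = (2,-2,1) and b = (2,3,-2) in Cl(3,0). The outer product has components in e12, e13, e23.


a wedge b = (a1*b2 - a2*b1)*e12 + (a1*b3 - a3*b1)*e13 + (a2*b3 - a3*b2)*e23
e12 coeff: 2*3 - (-2)*2 = 6 - (-4) = 10
e13 coeff: 2*(-2) - 1*2 = -4 - 2 = -6
e23 coeff: (-2)*(-2) - 1*3 = 4 - 3 = 1
|a wedge b|^2 = 10^2 + (-6)^2 + 1^2
= 100 + 36 + 1
= 137


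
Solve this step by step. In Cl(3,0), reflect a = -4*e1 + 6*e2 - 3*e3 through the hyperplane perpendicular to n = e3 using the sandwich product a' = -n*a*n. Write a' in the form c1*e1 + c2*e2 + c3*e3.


Reflection formula: a' = -n*a*n, with n = e3 (unit vector, n^2 = 1).
For reflection through hyperplane perp to e3:
The component along e3 flips sign, others stay.
a = (-4, 6, -3)
a' = (-4, 6, 3)
a' = -4*e1 + 6*e2 + 3*e3


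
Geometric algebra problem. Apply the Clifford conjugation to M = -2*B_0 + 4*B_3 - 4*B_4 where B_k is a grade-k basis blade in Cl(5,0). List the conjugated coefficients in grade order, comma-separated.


Clifford conjugate sign for grade k: (-1)^(k(k+1)/2)
Grade 0: (-1)^(0*1/2) = (-1)^0 = 1, coeff -2 -> -2
Grade 3: (-1)^(3*4/2) = (-1)^6 = 1, coeff 4 -> 4
Grade 4: (-1)^(4*5/2) = (-1)^10 = 1, coeff -4 -> -4
Conjugated coefficients: -2, 4, -4


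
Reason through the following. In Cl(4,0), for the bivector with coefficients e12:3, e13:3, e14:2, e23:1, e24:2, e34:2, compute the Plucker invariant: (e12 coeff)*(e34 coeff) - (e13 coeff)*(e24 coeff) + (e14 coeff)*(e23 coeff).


Plucker relation: af - be + cd
a*f = 3*2 = 6
b*e = 3*2 = 6
c*d = 2*1 = 2
af - be + cd = 6 - 6 + 2
= 2


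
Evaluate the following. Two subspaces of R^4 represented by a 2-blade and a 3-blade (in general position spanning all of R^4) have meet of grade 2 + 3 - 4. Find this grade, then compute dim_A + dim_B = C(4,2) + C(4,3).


Meet grade = grade(A) + grade(B) - n
= 2 + 3 - 4 = 1
C(4,2) = 6
C(4,3) = 4
dim_A + dim_B = 6 + 4 = 10


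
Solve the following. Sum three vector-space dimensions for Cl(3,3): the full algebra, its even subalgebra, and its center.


n = 3 + 3 = 6
Total dim = 2^6 = 64
Even subalgebra dim = 2^5 = 32
n is even, so center dim = 1
Sum = 64 + 32 + 1 = 97


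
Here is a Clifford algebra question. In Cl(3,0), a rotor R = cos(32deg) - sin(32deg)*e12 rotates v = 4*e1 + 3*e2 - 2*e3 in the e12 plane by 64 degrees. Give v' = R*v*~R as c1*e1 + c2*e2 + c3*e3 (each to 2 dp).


Rotor R = cos(32deg) - sin(32deg)*e12
Rotation angle theta = 2 * 32 = 64 degrees in the e12 plane (e1 -> e2).
The component perpendicular to the plane (e3) is invariant: v'_3 = v3 = -2.00
cos(64deg) = 0.4384, sin(64deg) = 0.8988
v'_1 = v1*cos(theta) - v2*sin(theta) = 4*0.4384 - 3*0.8988 = -0.94
v'_2 = v1*sin(theta) + v2*cos(theta) = 4*0.8988 + 3*0.4384 = 4.91
v' = -0.94*e1 + 4.91*e2 - 2.00*e3


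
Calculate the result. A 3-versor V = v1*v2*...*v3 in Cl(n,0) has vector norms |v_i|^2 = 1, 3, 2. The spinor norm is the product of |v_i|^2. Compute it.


Spinor norm N(V) = |v1|^2 * |v2|^2 * ... * |v3|^2
= 1 * 3 * 2
Running product: 1, 3, 6
N(V) = 6


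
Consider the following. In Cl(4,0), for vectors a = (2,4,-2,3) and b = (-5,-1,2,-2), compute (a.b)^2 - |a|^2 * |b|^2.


a . b = 2*(-5) + 4*(-1) + (-2)*2 + 3*(-2)
= -10 + (-4) + (-4) + (-6) = -24
|a|^2 = 2^2 + 4^2 + (-2)^2 + 3^2 = 33
|b|^2 = (-5)^2 + (-1)^2 + 2^2 + (-2)^2 = 34
(a.b)^2 = (-24)^2 = 576
|a|^2 * |b|^2 = 33 * 34 = 1122
Result = 576 - 1122 = -546


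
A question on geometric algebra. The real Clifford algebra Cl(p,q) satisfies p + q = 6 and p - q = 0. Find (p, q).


We need p + q = 6 and p - q = 0.
Adding: 2p = 6 + 0 = 6, so p = 3.
Then q = 6 - 3 = 3.
(p, q) = (3, 3)


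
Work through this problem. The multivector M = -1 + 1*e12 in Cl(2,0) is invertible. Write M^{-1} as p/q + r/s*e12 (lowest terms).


M = -1 + 1*e12, where e12^2 = -1.
Since M commutes with its reverse ~M = a - b*e12, M * ~M = a^2 - b^2*e12^2 = a^2 + b^2.
So M^{-1} = ~M / (a^2 + b^2) = (a - b*e12)/(a^2 + b^2).
a^2 + b^2 = 1 + 1 = 2
Scalar part = -1/2 = -1/2
Bivector coeff = -1/2 = -1/2
M^{-1} = -1/2 - 1/2*e12


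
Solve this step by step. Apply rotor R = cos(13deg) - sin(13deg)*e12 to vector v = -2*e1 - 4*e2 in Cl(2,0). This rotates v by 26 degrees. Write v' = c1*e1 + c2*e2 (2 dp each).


Rotor R = cos(13deg) - sin(13deg)*e12
Rotation angle theta = 2 * 13 = 26 degrees
v' = R*v*~R rotates v by theta.
cos(26deg) = 0.8988, sin(26deg) = 0.4384
v'_1 = -2*cos(26deg) - (-4)*sin(26deg)
= -2*0.8988 - (-4)*0.4384
= -0.04
v'_2 = -2*sin(26deg) + (-4)*cos(26deg)
= -2*0.4384 + (-4)*0.8988
= -4.47
v' = -0.04*e1 - 4.47*e2


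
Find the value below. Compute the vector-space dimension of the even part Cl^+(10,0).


Even subalgebra dimension = 2^(n-1)
n = 10 + 0 = 10
2^(10 - 1) = 2^9 = 512
Verification: sum of C(10,k) for even k = 1 + 45 + 210 + 210 + 45 + 1 = 512
Result = 512


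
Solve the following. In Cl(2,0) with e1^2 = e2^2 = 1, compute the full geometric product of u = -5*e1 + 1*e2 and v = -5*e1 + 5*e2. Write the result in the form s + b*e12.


Expand: (-5*e1 + 1*e2)(-5*e1 + 5*e2)
= (-5)*(-5)*e1e1 + (-5)*5*e1e2 + 1*(-5)*e2e1 + 1*5*e2e2
Using e1^2 = e2^2 = 1, e2e1 = -e1e2:
Scalar part s = (-5)*(-5) + 1*5 = 25 + 5 = 30
Bivector part b = (-5)*5 - 1*(-5) = -25 - (-5) = -20
uv = 30 - 20*e12


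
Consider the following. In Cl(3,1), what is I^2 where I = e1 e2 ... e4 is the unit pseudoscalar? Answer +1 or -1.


The pseudoscalar I = e1...e_n (product of all n generators) of Cl(p,q) satisfies I^2 = (-1)^(q + n(n-1)/2).
p = 3, q = 1, n = p + q = 4
n(n-1)/2 = 4 * 3 / 2 = 6
Exponent = q + n(n-1)/2 = 1 + 6 = 7
I^2 = (-1)^7 = -1


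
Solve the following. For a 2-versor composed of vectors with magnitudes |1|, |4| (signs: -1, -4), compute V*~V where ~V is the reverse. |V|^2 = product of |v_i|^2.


Each vector v_i has |v_i|^2 = s_i^2
Squared scales: (-1)^2 = 1, (-4)^2 = 16
|V|^2 = 1 * 16
= 16


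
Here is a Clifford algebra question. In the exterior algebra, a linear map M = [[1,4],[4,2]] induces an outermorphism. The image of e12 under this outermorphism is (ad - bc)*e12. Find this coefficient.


The outermorphism of a linear map f sends e1^e2 to f(e1)^f(e2).
f(e1) = 1*e1 + 4*e2
f(e2) = 4*e1 + 2*e2
f(e1) ^ f(e2) = (1*e1 + 4*e2) ^ (4*e1 + 2*e2)
= 1*2*e12 + 4*4*e21
= (2 - 16)*e12
= -14*e12
Coefficient = -14


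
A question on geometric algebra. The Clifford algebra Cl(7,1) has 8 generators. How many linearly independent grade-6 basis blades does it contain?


Number of grade-k basis blades in Cl(p,q) with n = p + q is C(n, k).
n = 7 + 1 = 8
C(8, 6) = 8! / (6! * 2!)
= 40320 / (720 * 2)
= 28


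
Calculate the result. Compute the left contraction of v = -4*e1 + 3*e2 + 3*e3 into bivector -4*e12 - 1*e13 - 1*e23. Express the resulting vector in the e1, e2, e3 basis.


Left contraction v _| B = <vB>_1 (grade-1 part of the geometric product vB).
Using e1_|e12 = e2, e2_|e12 = -e1, e1_|e13 = e3, e3_|e13 = -e1, e2_|e23 = e3, e3_|e23 = -e2:
e1 coeff: -v2*b12 - v3*b13 = -(3)*(-4) - (3)*(-1) = 15
e2 coeff: v1*b12 - v3*b23 = (-4)*(-4) - (3)*(-1) = 19
e3 coeff: v1*b13 + v2*b23 = (-4)*(-1) + (3)*(-1) = 1
v _| B = 15*e1 + 19*e2 + 1*e3


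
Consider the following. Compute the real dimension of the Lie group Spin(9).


Spin(n) double-covers SO(n); both have Lie algebra so(n) of dimension n(n-1)/2.
n = 9
n(n-1) = 9 * 8 = 72
dim Spin(9) = 72/2 = 36


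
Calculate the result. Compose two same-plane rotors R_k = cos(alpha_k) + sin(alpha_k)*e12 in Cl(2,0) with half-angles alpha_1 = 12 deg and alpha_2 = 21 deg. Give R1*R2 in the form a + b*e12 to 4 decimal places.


Same-plane rotors commute and their half-angles add:
R1*R2 = cos(a1 + a2) + sin(a1 + a2)*e12.
a1 + a2 = 12 + 21 = 33 deg
cos(33 deg) = 0.8387
sin(33 deg) = 0.5446
R1*R2 = 0.8387 + 0.5446*e12


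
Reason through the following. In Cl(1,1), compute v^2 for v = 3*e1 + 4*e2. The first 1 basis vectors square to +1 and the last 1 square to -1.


v^2 = sum of c_i^2 * e_i^2
Positive signature terms (e_i^2 = +1): 3^2 = 9
Negative signature terms (e_j^2 = -1): 4^2 = 16
v^2 = 9 - 16 = -7


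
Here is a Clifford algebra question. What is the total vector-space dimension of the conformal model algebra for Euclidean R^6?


The conformal model of R^6 uses Cl(7,1): the 6 Euclidean generators plus two extra orthogonal generators e+ (e+^2 = +1) and e- (e-^2 = -1), from which the null vectors e0, einf are built.
Number of generators m = 6 + 2 = 8.
dim Cl(p,q) = 2^m = 2^8 = 256


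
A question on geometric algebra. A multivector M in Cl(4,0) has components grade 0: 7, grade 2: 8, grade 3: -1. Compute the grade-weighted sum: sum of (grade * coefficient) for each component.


Grade-weighted sum = sum of grade_k * coefficient_k
0*7 = 0
2*8 = 16
3*(-1) = -3
Total = 0 + 16 + (-3) = 13


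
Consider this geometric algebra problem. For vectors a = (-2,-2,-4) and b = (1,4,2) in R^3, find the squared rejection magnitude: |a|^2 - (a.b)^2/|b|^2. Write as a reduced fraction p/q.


|a|^2 = (-2)^2 + (-2)^2 + (-4)^2 = 24
|b|^2 = 1^2 + 4^2 + 2^2 = 21
a . b = (-2)*1 + (-2)*4 + (-4)*2 = -18
(a.b)^2 = (-18)^2 = 324
|rej|^2 = 24 - 324/21
= (504 - 324)/21
= 180/21
In lowest terms: 60/7


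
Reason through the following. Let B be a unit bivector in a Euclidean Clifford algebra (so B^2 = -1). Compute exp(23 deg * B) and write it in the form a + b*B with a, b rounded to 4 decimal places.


For a unit bivector B with B^2 = -1, the exponential series gives
e^(theta*B) = cos(theta) + sin(theta)*B (the GA analogue of Euler's formula).
theta = 23 degrees = 0.401426 rad
cos(23 deg) = 0.9205
sin(23 deg) = 0.3907
exp(theta*B) = 0.9205 + 0.3907*B


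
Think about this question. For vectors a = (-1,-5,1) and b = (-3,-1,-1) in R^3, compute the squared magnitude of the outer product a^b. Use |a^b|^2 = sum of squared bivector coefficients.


a wedge b = (a1*b2 - a2*b1)*e12 + (a1*b3 - a3*b1)*e13 + (a2*b3 - a3*b2)*e23
e12 coeff: (-1)*(-1) - (-5)*(-3) = 1 - 15 = -14
e13 coeff: (-1)*(-1) - 1*(-3) = 1 - (-3) = 4
e23 coeff: (-5)*(-1) - 1*(-1) = 5 - (-1) = 6
|a wedge b|^2 = (-14)^2 + 4^2 + 6^2
= 196 + 16 + 36
= 248


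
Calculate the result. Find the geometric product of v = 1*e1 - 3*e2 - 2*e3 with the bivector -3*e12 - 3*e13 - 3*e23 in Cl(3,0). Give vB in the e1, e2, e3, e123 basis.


vB has grade-1 (vector) and grade-3 (trivector) parts: vB = (v _| B) + (v ^ B).
Vector part <vB>_1:
  e1: -v2*b12 - v3*b13 = -(-3)*(-3) - (-2)*(-3) = -15
  e2: v1*b12 - v3*b23 = (1)*(-3) - (-2)*(-3) = -9
  e3: v1*b13 + v2*b23 = (1)*(-3) + (-3)*(-3) = 6
Trivector part <vB>_3:
  e123: v1*b23 - v2*b13 + v3*b12 = (1)*(-3) - (-3)*(-3) + (-2)*(-3) = -6
vB = -15*e1 - 9*e2 + 6*e3 - 6*e123


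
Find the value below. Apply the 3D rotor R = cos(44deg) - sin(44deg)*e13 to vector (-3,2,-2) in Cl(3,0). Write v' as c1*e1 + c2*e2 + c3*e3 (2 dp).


Rotor R = cos(44deg) - sin(44deg)*e13
Rotation angle theta = 2 * 44 = 88 degrees in the e13 plane (e1 -> e3).
The component perpendicular to the plane (e2) is invariant: v'_2 = v2 = 2.00
cos(88deg) = 0.0349, sin(88deg) = 0.9994
v'_1 = v1*cos(theta) - v3*sin(theta) = -3*0.0349 - (-2)*0.9994 = 1.89
v'_3 = v1*sin(theta) + v3*cos(theta) = -3*0.9994 + (-2)*0.0349 = -3.07
v' = 1.89*e1 + 2.00*e2 - 3.07*e3
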